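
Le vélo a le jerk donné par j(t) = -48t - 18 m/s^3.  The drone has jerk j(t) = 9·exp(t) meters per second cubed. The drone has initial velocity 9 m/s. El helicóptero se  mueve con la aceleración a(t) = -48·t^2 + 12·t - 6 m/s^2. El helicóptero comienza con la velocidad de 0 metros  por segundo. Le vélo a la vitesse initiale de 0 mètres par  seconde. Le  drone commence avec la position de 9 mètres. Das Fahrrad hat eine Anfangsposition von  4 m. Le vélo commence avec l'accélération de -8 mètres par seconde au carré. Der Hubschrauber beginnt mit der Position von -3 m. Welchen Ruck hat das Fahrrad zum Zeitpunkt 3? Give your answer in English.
Using j(t) = -48·t - 18 and substituting t = 3, we find j = -162.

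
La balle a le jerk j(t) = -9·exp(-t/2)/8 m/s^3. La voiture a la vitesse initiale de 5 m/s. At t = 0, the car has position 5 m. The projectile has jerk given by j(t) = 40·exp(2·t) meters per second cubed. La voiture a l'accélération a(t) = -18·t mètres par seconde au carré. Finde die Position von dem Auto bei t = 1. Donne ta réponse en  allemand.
Ausgehend von der Beschleunigung a(t) = -18·t, nehmen wir 2 Stammfunktionen. Mit ∫a(t)dt und Anwendung von v(0) = 5, finden wir v(t) = 5 - 9·t^2. Das Integral von der Geschwindigkeit, mit x(0) = 5, ergibt die Position: x(t) = -3·t^3 + 5·t + 5. Wir haben die Position x(t) = -3·t^3 + 5·t + 5. Durch Einsetzen von t = 1: x(1) = 7.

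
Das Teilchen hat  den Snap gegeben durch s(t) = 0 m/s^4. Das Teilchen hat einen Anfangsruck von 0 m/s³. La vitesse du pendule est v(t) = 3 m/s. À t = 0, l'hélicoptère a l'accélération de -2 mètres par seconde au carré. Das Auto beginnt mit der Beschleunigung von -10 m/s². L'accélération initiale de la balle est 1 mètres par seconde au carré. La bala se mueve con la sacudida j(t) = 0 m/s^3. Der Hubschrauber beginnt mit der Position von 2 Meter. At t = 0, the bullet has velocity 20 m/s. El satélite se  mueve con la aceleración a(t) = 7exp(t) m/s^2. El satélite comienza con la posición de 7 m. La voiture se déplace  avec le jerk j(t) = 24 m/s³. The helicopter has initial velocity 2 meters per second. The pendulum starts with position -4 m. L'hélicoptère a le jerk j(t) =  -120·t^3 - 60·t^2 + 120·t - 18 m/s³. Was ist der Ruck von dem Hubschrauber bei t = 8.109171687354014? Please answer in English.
From the given jerk equation j(t) = -120·t^3 - 60·t^2 + 120·t - 18, we substitute t = 8.109171687354014 to get j = -66980.2162975054.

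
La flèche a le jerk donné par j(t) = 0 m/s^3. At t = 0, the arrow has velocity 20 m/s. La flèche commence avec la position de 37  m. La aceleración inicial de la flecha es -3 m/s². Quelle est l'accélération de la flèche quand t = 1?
Nous devons intégrer notre équation du jerk j(t) = 0 1 fois. En prenant ∫j(t)dt et en appliquant a(0) = -3, nous trouvons a(t) = -3. De l'équation de l'accélération a(t) = -3, nous substituons t = 1 pour obtenir a = -3.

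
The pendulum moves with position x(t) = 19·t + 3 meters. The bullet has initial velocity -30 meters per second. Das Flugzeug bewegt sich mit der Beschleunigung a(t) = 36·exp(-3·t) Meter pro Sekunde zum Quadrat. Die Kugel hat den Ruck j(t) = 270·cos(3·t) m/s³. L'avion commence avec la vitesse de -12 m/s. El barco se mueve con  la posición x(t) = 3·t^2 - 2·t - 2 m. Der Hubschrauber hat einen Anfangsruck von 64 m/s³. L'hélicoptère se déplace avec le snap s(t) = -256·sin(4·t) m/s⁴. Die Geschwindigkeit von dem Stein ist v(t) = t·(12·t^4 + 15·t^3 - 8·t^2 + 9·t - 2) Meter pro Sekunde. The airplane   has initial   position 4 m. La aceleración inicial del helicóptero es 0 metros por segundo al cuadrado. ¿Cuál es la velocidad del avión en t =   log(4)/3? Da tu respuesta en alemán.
Um dies zu lösen, müssen wir 1 Integral unserer Gleichung für die Beschleunigung a(t) = 36·exp(-3·t) finden. Das Integral von der Beschleunigung, mit v(0) = -12, ergibt die Geschwindigkeit: v(t) = -12·exp(-3·t). Aus der Gleichung für die Geschwindigkeit v(t) = -12·exp(-3·t), setzen wir t = log(4)/3 ein und erhalten v = -3.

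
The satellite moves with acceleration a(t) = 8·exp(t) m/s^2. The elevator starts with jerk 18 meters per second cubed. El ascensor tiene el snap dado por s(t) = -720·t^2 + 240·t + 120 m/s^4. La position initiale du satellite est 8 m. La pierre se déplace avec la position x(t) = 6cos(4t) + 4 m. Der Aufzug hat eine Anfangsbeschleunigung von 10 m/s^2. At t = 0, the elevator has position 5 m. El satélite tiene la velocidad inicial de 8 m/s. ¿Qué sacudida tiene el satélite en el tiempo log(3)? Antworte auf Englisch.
We must differentiate our acceleration equation a(t) = 8·exp(t) 1 time. The derivative of acceleration gives jerk: j(t) = 8·exp(t). Using j(t) = 8·exp(t) and substituting t = log(3), we find j = 24.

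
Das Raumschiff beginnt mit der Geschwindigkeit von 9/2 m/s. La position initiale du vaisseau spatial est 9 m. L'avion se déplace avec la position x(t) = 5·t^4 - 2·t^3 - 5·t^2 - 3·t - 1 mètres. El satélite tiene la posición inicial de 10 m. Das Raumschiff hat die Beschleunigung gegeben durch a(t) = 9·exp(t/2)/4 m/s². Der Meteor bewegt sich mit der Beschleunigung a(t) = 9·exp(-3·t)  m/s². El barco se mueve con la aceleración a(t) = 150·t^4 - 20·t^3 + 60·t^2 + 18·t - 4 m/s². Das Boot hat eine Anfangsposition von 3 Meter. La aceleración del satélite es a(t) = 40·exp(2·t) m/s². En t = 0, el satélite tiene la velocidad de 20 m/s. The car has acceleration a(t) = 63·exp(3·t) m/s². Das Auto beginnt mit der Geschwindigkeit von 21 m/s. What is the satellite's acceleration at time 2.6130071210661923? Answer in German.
Wir haben die Beschleunigung a(t) = 40·exp(2·t). Durch Einsetzen von t = 2.6130071210661923: a(2.6130071210661923) = 7441.99097538791.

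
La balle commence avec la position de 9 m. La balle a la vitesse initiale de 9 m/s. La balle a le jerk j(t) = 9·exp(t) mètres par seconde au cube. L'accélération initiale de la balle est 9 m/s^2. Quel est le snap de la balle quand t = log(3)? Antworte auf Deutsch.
Wir müssen unsere Gleichung für den Ruck j(t) = 9·exp(t) 1-mal ableiten. Die Ableitung von dem Ruck ergibt den Snap: s(t) = 9·exp(t). Aus der Gleichung für den Snap s(t) = 9·exp(t), setzen wir t = log(3) ein und erhalten s = 27.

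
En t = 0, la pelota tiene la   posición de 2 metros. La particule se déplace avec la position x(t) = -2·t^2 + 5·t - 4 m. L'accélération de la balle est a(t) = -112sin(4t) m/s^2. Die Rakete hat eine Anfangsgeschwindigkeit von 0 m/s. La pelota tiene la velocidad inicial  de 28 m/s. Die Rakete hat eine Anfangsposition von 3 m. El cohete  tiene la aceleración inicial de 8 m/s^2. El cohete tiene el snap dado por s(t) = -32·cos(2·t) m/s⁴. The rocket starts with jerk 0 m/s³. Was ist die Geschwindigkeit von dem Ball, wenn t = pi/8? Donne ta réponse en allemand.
Um dies zu lösen, müssen wir 1 Stammfunktion unserer Gleichung für die Beschleunigung a(t) = -112·sin(4·t) finden. Durch Integration von der Beschleunigung und Verwendung der Anfangsbedingung v(0) = 28, erhalten wir v(t) = 28·cos(4·t). Mit v(t) = 28·cos(4·t) und Einsetzen von t = pi/8, finden wir v = 0.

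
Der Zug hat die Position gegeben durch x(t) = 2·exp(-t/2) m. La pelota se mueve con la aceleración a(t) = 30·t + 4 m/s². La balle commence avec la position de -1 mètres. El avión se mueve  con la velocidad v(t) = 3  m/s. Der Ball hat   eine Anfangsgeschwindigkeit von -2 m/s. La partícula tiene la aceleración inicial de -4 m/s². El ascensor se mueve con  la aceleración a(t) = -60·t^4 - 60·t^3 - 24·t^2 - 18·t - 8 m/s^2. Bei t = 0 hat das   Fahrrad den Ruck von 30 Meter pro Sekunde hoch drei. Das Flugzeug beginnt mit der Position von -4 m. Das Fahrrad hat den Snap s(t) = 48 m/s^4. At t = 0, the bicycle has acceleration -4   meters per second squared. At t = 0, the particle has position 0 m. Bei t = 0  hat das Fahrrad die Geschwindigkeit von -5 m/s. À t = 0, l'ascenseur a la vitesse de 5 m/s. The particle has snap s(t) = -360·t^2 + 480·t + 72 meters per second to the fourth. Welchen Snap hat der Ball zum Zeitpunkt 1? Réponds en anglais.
We must differentiate our acceleration equation a(t) = 30·t + 4 2 times. The derivative of acceleration gives jerk: j(t) = 30. The derivative of jerk gives snap: s(t) = 0. From the given snap equation s(t) = 0, we substitute t = 1 to get s = 0.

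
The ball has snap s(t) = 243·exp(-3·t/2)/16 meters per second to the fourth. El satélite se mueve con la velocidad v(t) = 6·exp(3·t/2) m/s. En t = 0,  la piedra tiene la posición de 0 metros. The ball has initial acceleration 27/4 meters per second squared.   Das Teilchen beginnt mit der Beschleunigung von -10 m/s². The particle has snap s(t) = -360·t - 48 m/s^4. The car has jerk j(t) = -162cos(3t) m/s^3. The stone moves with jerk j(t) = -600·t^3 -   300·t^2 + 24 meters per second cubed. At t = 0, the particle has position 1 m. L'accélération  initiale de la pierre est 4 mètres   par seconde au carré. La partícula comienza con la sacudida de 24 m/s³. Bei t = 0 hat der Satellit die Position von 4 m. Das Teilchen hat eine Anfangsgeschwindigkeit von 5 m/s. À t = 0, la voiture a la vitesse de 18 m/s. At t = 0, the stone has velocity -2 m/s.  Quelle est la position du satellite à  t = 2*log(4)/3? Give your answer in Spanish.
Necesitamos integrar nuestra ecuación de la velocidad v(t) = 6·exp(3·t/2) 1 vez. La antiderivada de la velocidad es la posición. Usando x(0) = 4, obtenemos x(t) = 4·exp(3·t/2). Tenemos la posición x(t) = 4·exp(3·t/2). Sustituyendo t = 2*log(4)/3: x(2*log(4)/3) = 16.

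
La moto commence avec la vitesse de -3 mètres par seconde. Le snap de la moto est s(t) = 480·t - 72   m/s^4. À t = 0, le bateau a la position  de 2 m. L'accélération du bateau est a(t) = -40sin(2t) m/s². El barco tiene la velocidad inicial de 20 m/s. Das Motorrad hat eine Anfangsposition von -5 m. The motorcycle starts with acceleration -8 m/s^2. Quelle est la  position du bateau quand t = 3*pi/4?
Nous devons intégrer notre équation de l'accélération a(t) = -40·sin(2·t) 2 fois. En intégrant l'accélération et en utilisant la condition initiale v(0) = 20, nous obtenons v(t) = 20·cos(2·t). L'intégrale de la vitesse, avec x(0) = 2, donne la position: x(t) = 10·sin(2·t) + 2. De l'équation de la position x(t) = 10·sin(2·t) + 2, nous substituons t = 3*pi/4 pour obtenir x = -8.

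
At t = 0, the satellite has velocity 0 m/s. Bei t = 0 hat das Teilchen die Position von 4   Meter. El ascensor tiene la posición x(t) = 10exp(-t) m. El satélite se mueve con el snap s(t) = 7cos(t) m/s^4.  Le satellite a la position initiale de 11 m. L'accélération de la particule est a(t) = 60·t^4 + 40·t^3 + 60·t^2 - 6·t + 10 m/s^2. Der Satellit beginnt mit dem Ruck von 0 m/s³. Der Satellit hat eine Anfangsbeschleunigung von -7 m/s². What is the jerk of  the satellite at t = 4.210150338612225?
We must find the integral of our snap equation s(t) = 7·cos(t) 1 time. The integral of snap, with j(0) = 0, gives jerk: j(t) = 7·sin(t). Using j(t) = 7·sin(t) and substituting t = 4.210150338612225, we find j = -6.13554971218191.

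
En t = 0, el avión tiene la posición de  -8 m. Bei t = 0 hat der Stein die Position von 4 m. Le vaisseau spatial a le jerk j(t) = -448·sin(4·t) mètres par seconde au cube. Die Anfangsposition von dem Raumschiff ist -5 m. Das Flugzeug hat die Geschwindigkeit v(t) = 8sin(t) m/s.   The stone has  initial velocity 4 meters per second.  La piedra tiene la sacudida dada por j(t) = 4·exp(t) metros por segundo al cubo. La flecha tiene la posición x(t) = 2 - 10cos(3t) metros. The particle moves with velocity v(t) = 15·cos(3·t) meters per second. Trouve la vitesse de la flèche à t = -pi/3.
Pour résoudre ceci, nous devons prendre 1 dérivée de notre équation de la position x(t) = 2 - 10·cos(3·t). En dérivant la position, nous obtenons la vitesse: v(t) = 30·sin(3·t). Nous avons la vitesse v(t) = 30·sin(3·t). En substituant t = -pi/3: v(-pi/3) = 0.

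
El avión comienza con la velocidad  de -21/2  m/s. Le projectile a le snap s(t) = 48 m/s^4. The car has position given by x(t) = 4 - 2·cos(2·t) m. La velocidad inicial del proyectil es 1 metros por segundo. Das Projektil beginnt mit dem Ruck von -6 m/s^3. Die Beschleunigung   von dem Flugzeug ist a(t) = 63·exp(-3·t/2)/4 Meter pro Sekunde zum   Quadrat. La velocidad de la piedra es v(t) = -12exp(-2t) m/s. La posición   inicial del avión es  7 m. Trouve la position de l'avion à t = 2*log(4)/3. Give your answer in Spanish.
Debemos encontrar la integral de nuestra ecuación de la aceleración a(t) = 63·exp(-3·t/2)/4 2 veces. Tomando ∫a(t)dt y aplicando v(0) = -21/2, encontramos v(t) = -21·exp(-3·t/2)/2. La integral de la velocidad es la posición. Usando x(0) = 7, obtenemos x(t) = 7·exp(-3·t/2). De la ecuación de la posición x(t) = 7·exp(-3·t/2), sustituimos t = 2*log(4)/3 para obtener x = 7/4.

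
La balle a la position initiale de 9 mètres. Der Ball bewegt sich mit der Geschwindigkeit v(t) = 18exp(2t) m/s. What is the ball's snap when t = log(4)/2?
To solve this, we need to take 3 derivatives of our velocity equation v(t) = 18·exp(2·t). Taking d/dt of v(t), we find a(t) = 36·exp(2·t). Taking d/dt of a(t), we find j(t) = 72·exp(2·t). Differentiating jerk, we get snap: s(t) = 144·exp(2·t). We have snap s(t) = 144·exp(2·t). Substituting t = log(4)/2: s(log(4)/2) = 576.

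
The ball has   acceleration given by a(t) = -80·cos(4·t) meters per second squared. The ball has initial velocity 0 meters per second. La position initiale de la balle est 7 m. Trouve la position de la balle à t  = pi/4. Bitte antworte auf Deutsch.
Wir müssen unsere Gleichung für die Beschleunigung a(t) = -80·cos(4·t) 2-mal integrieren. Mit ∫a(t)dt und Anwendung von v(0) = 0, finden wir v(t) = -20·sin(4·t). Die Stammfunktion von der Geschwindigkeit, mit x(0) = 7, ergibt die Position: x(t) = 5·cos(4·t) + 2. Aus der Gleichung für die Position x(t) = 5·cos(4·t) + 2, setzen wir t = pi/4 ein und erhalten x = -3.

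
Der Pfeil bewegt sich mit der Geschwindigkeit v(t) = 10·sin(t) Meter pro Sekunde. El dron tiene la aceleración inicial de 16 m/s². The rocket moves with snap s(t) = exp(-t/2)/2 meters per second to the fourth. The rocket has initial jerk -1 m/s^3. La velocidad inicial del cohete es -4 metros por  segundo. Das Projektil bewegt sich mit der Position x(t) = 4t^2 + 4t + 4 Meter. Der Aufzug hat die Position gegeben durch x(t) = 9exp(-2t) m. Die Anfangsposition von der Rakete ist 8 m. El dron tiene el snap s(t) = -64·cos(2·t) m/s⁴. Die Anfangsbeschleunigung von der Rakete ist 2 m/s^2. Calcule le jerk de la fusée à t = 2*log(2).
Nous devons trouver l'intégrale de notre équation du snap s(t) = exp(-t/2)/2 1 fois. En prenant ∫s(t)dt et en appliquant j(0) = -1, nous trouvons j(t) = -exp(-t/2). De l'équation du jerk j(t) = -exp(-t/2), nous substituons t = 2*log(2) pour obtenir j = -1/2.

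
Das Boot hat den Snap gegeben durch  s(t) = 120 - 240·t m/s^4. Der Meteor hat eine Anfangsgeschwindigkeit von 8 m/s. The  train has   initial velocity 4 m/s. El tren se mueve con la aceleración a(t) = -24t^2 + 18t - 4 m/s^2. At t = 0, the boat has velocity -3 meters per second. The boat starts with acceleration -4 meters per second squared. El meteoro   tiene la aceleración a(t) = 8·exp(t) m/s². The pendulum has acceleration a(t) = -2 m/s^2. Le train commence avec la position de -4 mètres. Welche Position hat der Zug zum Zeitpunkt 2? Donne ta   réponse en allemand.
Ausgehend von der Beschleunigung a(t) = -24·t^2 + 18·t - 4, nehmen wir 2 Integrale. Mit ∫a(t)dt und Anwendung von v(0) = 4, finden wir v(t) = -8·t^3 + 9·t^2 - 4·t + 4. Durch Integration von der Geschwindigkeit und Verwendung der Anfangsbedingung x(0) = -4, erhalten wir x(t) = -2·t^4 + 3·t^3 - 2·t^2 + 4·t - 4. Wir haben die Position x(t) = -2·t^4 + 3·t^3 - 2·t^2 + 4·t - 4. Durch Einsetzen von t = 2: x(2) = -12.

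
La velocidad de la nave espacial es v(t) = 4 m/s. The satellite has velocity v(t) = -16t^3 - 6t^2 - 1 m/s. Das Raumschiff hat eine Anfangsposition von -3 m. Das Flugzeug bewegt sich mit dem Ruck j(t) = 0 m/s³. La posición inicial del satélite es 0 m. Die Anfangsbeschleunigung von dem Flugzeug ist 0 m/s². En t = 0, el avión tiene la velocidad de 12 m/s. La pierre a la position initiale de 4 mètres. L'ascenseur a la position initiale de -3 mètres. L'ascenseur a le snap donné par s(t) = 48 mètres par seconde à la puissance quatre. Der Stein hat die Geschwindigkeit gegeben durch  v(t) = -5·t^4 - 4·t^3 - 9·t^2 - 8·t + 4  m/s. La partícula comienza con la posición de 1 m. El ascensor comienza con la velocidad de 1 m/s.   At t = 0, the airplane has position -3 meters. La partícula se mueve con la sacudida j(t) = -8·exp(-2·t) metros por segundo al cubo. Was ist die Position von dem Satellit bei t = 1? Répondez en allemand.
Ausgehend von der Geschwindigkeit v(t) = -16·t^3 - 6·t^2 - 1, nehmen wir 1 Integral. Mit ∫v(t)dt und Anwendung von x(0) = 0, finden wir x(t) = -4·t^4 - 2·t^3 - t. Mit x(t) = -4·t^4 - 2·t^3 - t und Einsetzen von t = 1, finden wir x = -7.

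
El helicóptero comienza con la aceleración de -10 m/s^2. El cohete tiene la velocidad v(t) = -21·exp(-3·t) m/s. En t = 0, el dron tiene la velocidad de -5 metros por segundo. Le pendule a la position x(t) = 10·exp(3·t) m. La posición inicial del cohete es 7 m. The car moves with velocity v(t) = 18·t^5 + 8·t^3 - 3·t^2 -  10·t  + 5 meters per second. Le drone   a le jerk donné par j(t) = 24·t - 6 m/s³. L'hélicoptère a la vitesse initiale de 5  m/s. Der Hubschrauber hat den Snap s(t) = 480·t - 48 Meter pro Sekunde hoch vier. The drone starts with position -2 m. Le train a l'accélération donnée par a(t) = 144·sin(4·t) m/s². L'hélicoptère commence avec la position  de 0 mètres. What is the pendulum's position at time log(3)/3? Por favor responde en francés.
Nous avons la position x(t) = 10·exp(3·t). En substituant t = log(3)/3: x(log(3)/3) = 30.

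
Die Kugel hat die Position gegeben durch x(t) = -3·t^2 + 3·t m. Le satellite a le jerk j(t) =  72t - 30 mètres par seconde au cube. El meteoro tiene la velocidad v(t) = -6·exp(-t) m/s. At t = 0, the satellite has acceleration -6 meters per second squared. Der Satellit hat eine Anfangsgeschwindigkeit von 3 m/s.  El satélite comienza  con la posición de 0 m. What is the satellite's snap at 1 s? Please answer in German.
Ausgehend von dem Ruck j(t) = 72·t - 30, nehmen wir 1 Ableitung. Durch Ableiten von dem Ruck erhalten wir den Snap: s(t) = 72. Mit s(t) = 72 und Einsetzen von t = 1, finden wir s = 72.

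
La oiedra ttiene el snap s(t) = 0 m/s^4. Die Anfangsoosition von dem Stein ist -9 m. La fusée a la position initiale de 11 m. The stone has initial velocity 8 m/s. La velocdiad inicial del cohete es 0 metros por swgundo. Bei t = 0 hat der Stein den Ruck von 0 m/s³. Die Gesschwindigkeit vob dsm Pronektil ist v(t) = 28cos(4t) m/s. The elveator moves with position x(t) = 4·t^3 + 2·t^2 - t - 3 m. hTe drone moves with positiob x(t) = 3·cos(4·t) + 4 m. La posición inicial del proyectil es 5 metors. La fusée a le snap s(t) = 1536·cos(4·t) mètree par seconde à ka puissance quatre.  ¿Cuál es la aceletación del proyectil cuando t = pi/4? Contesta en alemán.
Um dies zu lösen, müssen wir 1 Ableitung unserer Gleichung für die Geschwindigkeit v(t) = 28·cos(4·t) nehmen. Mit d/dt von v(t) finden wir a(t) = -112·sin(4·t). Aus der Gleichung für die Beschleunigung a(t) = -112·sin(4·t), setzen wir t = pi/4 ein und erhalten a = 0.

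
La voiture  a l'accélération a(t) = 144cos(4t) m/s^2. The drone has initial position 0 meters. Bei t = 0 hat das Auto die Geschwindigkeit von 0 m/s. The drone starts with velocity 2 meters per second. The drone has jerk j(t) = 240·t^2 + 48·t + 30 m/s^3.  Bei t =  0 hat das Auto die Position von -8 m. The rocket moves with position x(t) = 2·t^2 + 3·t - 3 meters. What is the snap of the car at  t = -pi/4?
We must differentiate our acceleration equation a(t) = 144·cos(4·t) 2 times. Differentiating acceleration, we get jerk: j(t) = -576·sin(4·t). The derivative of jerk gives snap: s(t) = -2304·cos(4·t). We have snap s(t) = -2304·cos(4·t). Substituting t = -pi/4: s(-pi/4) = 2304.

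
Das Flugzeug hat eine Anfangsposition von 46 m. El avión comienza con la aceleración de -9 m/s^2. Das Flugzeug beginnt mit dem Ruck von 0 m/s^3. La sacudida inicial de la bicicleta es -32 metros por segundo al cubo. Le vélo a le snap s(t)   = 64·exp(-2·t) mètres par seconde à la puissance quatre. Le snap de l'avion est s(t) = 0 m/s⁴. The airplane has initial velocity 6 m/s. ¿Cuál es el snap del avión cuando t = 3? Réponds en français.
En utilisant s(t) = 0 et en substituant t = 3, nous trouvons s = 0.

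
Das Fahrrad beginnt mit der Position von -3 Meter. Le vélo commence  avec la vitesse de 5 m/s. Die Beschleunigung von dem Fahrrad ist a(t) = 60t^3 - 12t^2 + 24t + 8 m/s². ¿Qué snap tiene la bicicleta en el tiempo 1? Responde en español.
Partiendo de la aceleración a(t) = 60·t^3 - 12·t^2 + 24·t + 8, tomamos 2 derivadas. Tomando d/dt de a(t), encontramos j(t) = 180·t^2 - 24·t + 24. Derivando la sacudida, obtenemos el snap: s(t) = 360·t - 24. De la ecuación del snap s(t) = 360·t - 24, sustituimos t = 1 para obtener s = 336.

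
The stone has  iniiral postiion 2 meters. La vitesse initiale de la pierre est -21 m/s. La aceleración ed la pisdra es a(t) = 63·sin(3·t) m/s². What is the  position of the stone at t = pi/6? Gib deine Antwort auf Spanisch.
Para resolver esto, necesitamos tomar 2 antiderivadas de nuestra ecuación de la aceleración a(t) = 63·sin(3·t). Integrando la aceleración y usando la condición inicial v(0) = -21, obtenemos v(t) = -21·cos(3·t). Tomando ∫v(t)dt y aplicando x(0) = 2, encontramos x(t) = 2 - 7·sin(3·t). Tenemos la posición x(t) = 2 - 7·sin(3·t). Sustituyendo t = pi/6: x(pi/6) = -5.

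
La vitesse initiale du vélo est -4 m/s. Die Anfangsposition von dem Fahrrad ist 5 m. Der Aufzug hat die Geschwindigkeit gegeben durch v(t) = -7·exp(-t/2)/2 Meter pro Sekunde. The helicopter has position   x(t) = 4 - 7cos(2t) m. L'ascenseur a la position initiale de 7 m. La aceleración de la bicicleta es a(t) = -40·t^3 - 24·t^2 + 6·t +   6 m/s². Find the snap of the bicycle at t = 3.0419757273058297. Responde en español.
Para resolver esto, necesitamos tomar 2 derivadas de nuestra ecuación de la aceleración a(t) = -40·t^3 - 24·t^2 + 6·t + 6. Tomando d/dt de a(t), encontramos j(t) = -120·t^2 - 48·t + 6. Derivando la sacudida, obtenemos el snap: s(t) = -240·t - 48. Usando s(t) = -240·t - 48 y sustituyendo t = 3.0419757273058297, encontramos s = -778.074174553399.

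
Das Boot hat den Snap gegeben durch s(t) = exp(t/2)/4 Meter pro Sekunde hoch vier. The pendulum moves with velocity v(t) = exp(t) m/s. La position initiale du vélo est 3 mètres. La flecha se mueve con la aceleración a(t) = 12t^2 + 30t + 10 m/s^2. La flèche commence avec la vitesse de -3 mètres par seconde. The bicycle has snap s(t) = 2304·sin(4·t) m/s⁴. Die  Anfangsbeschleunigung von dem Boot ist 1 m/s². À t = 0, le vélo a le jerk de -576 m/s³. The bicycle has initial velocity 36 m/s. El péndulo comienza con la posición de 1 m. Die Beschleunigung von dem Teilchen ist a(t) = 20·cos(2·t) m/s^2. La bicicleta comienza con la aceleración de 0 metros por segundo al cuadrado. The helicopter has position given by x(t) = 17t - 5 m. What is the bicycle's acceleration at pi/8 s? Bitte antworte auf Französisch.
Nous devons intégrer notre équation du snap s(t) = 2304·sin(4·t) 2 fois. La primitive du snap, avec j(0) = -576, donne le jerk: j(t) = -576·cos(4·t). En prenant ∫j(t)dt et en appliquant a(0) = 0, nous trouvons a(t) = -144·sin(4·t). En utilisant a(t) = -144·sin(4·t) et en substituant t = pi/8, nous trouvons a = -144.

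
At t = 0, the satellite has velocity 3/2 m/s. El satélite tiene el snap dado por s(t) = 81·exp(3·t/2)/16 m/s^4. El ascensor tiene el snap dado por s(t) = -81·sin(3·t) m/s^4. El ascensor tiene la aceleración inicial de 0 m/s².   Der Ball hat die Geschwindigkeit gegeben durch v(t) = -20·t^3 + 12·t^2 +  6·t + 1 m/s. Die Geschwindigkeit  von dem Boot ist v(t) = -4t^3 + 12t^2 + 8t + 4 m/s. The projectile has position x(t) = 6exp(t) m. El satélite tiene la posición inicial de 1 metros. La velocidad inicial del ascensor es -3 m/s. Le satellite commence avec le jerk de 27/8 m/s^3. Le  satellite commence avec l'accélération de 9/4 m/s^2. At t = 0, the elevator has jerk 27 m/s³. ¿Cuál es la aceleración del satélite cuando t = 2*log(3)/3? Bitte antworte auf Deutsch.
Um dies zu lösen, müssen wir 2 Integrale unserer Gleichung für den Snap s(t) = 81·exp(3·t/2)/16 finden. Mit ∫s(t)dt und Anwendung von j(0) = 27/8, finden wir j(t) = 27·exp(3·t/2)/8. Das Integral von dem Ruck, mit a(0) = 9/4, ergibt die Beschleunigung: a(t) = 9·exp(3·t/2)/4. Wir haben die Beschleunigung a(t) = 9·exp(3·t/2)/4. Durch Einsetzen von t = 2*log(3)/3: a(2*log(3)/3) = 27/4.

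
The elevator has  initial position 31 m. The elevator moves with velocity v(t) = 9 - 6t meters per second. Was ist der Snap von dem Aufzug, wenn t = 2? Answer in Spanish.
Debemos derivar nuestra ecuación de la velocidad v(t) = 9 - 6·t 3 veces. Tomando d/dt de v(t), encontramos a(t) = -6. La derivada de la aceleración da la sacudida: j(t) = 0. La derivada de la sacudida da el snap: s(t) = 0. De la ecuación del snap s(t) = 0, sustituimos t = 2 para obtener s = 0.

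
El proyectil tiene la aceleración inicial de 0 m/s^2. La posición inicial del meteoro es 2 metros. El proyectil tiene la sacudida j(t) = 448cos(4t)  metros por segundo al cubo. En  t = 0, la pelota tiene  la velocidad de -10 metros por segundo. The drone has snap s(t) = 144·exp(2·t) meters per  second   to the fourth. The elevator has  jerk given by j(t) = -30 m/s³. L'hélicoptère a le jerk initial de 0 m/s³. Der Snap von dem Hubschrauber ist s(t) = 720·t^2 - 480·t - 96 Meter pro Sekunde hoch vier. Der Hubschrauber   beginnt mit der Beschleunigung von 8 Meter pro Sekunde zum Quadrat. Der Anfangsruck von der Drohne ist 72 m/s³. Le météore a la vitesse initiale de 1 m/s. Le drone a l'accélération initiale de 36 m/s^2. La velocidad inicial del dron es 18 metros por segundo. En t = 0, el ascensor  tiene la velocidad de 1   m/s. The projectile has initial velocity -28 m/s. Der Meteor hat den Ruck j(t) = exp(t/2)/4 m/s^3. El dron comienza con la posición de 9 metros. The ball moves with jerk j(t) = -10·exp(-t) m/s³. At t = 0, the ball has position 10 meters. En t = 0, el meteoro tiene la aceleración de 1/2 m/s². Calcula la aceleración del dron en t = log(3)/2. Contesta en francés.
Nous devons intégrer notre équation du snap s(t) = 144·exp(2·t) 2 fois. La primitive du snap est le jerk. En utilisant j(0) = 72, nous obtenons j(t) = 72·exp(2·t). En prenant ∫j(t)dt et en appliquant a(0) = 36, nous trouvons a(t) = 36·exp(2·t). En utilisant a(t) = 36·exp(2·t) et en substituant t = log(3)/2, nous trouvons a = 108.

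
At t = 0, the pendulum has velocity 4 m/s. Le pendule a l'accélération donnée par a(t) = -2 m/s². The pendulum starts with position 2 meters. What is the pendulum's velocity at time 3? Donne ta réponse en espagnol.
Partiendo de la aceleración a(t) = -2, tomamos 1 integral. Integrando la aceleración y usando la condición inicial v(0) = 4, obtenemos v(t) = 4 - 2·t. Tenemos la velocidad v(t) = 4 - 2·t. Sustituyendo t = 3: v(3) = -2.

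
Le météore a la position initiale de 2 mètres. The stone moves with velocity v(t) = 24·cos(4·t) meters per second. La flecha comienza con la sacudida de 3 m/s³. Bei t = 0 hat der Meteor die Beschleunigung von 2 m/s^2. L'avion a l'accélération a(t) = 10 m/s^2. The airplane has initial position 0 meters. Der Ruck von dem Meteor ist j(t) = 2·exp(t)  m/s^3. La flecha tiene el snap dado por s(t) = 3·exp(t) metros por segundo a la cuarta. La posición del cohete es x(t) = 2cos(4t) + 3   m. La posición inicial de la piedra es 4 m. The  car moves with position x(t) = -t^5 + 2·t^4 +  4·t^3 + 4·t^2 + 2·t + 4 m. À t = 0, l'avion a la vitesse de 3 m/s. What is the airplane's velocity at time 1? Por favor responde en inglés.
We must find the integral of our acceleration equation a(t) = 10 1 time. The antiderivative of acceleration is velocity. Using v(0) = 3, we get v(t) = 10·t + 3. Using v(t) = 10·t + 3 and substituting t = 1, we find v = 13.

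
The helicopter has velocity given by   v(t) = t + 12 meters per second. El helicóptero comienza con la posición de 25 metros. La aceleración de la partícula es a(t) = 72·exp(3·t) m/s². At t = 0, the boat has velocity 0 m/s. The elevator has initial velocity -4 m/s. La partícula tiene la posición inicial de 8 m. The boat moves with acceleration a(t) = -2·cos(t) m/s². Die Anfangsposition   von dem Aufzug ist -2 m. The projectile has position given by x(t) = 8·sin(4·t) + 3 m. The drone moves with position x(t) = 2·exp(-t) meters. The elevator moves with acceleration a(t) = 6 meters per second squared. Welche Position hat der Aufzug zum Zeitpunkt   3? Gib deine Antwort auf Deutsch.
Um dies zu lösen, müssen wir 2 Integrale unserer Gleichung für die Beschleunigung a(t) = 6 finden. Mit ∫a(t)dt und Anwendung von v(0) = -4, finden wir v(t) = 6·t - 4. Das Integral von der Geschwindigkeit, mit x(0) = -2, ergibt die Position: x(t) = 3·t^2 - 4·t - 2. Wir haben die Position x(t) = 3·t^2 - 4·t - 2. Durch Einsetzen von t = 3: x(3) = 13.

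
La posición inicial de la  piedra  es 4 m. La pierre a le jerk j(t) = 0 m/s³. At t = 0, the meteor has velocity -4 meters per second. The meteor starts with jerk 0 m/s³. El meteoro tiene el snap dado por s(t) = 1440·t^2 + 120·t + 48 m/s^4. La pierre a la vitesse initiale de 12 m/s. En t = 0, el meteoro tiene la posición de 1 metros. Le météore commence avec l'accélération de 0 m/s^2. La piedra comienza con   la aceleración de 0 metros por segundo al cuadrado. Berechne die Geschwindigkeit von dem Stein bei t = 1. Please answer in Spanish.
Partiendo de la sacudida j(t) = 0, tomamos 2 antiderivadas. Integrando la sacudida y usando la condición inicial a(0) = 0, obtenemos a(t) = 0. La integral de la aceleración es la velocidad. Usando v(0) = 12, obtenemos v(t) = 12. Tenemos la velocidad v(t) = 12. Sustituyendo t = 1: v(1) = 12.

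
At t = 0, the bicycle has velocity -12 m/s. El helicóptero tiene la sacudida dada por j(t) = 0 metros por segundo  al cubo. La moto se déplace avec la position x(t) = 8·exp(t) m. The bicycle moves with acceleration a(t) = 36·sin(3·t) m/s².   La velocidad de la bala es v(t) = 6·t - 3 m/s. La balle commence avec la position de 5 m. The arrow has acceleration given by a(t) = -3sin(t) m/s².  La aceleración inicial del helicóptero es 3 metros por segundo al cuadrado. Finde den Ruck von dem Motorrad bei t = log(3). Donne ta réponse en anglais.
Starting from position x(t) = 8·exp(t), we take 3 derivatives. Differentiating position, we get velocity: v(t) = 8·exp(t). Taking d/dt of v(t), we find a(t) = 8·exp(t). The derivative of acceleration gives jerk: j(t) = 8·exp(t). We have jerk j(t) = 8·exp(t). Substituting t = log(3): j(log(3)) = 24.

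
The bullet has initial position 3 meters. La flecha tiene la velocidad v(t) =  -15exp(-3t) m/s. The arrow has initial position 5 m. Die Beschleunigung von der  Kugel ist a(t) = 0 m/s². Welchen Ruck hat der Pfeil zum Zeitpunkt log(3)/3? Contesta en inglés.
Starting from velocity v(t) = -15·exp(-3·t), we take 2 derivatives. Taking d/dt of v(t), we find a(t) = 45·exp(-3·t). Differentiating acceleration, we get jerk: j(t) = -135·exp(-3·t). We have jerk j(t) = -135·exp(-3·t). Substituting t = log(3)/3: j(log(3)/3) = -45.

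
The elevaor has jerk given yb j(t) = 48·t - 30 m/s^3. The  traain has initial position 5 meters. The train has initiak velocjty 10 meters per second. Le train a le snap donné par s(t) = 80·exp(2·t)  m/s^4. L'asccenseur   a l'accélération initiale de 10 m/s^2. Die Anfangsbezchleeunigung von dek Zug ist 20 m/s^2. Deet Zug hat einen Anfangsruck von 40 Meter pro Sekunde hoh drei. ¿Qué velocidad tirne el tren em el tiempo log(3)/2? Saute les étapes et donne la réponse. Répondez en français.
La réponse est 30.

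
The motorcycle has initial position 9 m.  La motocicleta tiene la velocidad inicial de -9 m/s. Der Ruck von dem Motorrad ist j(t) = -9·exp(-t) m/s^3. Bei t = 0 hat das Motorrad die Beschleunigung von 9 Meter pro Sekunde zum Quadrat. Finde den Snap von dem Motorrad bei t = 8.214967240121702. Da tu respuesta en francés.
Nous devons dériver notre équation du jerk j(t) = -9·exp(-t) 1 fois. La dérivée du jerk donne le snap: s(t) = 9·exp(-t). De l'équation du snap s(t) = 9·exp(-t), nous substituons t = 8.214967240121702 pour obtenir s = 0.00243516037355823.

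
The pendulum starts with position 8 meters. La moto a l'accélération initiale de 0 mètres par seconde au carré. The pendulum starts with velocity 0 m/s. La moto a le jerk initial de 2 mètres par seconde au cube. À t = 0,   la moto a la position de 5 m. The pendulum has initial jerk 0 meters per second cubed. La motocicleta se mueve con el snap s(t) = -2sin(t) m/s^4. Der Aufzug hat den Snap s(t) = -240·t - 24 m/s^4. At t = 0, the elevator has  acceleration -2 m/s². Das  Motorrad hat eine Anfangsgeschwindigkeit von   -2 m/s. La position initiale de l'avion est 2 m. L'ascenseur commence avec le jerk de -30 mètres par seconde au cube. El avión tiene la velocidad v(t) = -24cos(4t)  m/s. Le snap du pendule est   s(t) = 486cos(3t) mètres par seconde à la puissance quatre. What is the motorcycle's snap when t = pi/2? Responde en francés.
Nous avons le snap s(t) = -2·sin(t). En substituant t = pi/2: s(pi/2) = -2.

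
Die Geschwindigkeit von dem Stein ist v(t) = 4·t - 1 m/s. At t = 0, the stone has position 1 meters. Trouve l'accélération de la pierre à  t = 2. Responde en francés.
En partant de la vitesse v(t) = 4·t - 1, nous prenons 1 dérivée. La dérivée de la vitesse donne l'accélération: a(t) = 4. En utilisant a(t) = 4 et en substituant t = 2, nous trouvons a = 4.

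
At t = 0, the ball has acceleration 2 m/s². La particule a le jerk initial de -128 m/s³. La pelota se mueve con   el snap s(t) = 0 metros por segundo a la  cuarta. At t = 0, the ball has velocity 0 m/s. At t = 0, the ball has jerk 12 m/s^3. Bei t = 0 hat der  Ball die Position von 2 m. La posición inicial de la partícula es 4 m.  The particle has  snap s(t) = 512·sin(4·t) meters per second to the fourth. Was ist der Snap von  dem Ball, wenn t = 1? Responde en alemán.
Wir haben den Snap s(t) = 0. Durch Einsetzen von t = 1: s(1) = 0.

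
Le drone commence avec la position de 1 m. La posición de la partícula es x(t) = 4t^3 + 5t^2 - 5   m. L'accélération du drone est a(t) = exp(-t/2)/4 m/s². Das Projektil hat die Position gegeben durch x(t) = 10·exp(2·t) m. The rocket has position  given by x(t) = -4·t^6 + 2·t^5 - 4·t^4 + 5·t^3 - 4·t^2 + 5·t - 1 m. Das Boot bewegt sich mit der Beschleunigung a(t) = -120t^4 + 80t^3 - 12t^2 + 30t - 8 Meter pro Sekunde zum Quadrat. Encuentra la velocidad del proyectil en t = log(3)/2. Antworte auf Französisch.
Nous devons dériver notre équation de la position x(t) = 10·exp(2·t) 1 fois. En prenant d/dt de x(t), nous trouvons v(t) = 20·exp(2·t). En utilisant v(t) = 20·exp(2·t) et en substituant t = log(3)/2, nous trouvons v = 60.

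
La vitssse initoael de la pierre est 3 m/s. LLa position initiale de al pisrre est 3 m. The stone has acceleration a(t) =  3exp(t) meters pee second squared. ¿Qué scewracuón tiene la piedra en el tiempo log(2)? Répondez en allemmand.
Mit a(t) = 3·exp(t) und Einsetzen von t = log(2), finden wir a = 6.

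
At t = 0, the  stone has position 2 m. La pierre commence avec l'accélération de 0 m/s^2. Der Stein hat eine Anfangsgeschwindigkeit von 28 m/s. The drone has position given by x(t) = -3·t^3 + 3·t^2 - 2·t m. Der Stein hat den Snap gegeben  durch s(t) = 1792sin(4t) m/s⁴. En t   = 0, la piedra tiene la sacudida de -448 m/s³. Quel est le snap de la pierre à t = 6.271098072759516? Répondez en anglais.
From the given snap equation s(t) = 1792·sin(4·t), we substitute t = 6.271098072759516 to get s = -86.6075445336490.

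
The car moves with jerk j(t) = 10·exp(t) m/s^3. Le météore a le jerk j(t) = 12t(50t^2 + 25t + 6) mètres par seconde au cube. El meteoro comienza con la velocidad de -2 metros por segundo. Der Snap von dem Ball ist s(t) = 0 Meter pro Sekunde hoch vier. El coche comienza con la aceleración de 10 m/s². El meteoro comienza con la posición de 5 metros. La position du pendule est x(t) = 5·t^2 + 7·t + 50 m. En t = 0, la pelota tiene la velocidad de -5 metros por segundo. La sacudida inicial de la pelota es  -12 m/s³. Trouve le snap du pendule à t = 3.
En partant de la position x(t) = 5·t^2 + 7·t + 50, nous prenons 4 dérivées. En dérivant la position, nous obtenons la vitesse: v(t) = 10·t + 7. La dérivée de la vitesse donne l'accélération: a(t) = 10. La dérivée de l'accélération donne le jerk: j(t) = 0. En prenant d/dt de j(t), nous trouvons s(t) = 0. En utilisant s(t) = 0 et en substituant t = 3, nous trouvons s = 0.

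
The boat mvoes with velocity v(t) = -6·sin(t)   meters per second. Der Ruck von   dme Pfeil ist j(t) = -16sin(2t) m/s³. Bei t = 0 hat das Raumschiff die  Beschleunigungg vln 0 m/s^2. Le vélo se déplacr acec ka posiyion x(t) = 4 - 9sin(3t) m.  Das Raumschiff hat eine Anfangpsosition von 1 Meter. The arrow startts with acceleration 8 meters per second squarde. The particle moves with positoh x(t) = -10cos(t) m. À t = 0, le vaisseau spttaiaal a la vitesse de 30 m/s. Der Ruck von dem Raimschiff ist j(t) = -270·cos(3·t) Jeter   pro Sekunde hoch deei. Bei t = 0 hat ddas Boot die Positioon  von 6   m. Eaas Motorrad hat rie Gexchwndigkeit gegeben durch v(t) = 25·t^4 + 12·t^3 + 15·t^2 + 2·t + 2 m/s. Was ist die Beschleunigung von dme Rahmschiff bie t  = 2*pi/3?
Ausgehend von dem Ruck j(t) = -270·cos(3·t), nehmen wir 1 Stammfunktion. Durch Integration von dem Ruck und Verwendung der Anfangsbedingung a(0) = 0, erhalten wir a(t) = -90·sin(3·t). Wir haben die Beschleunigung a(t) = -90·sin(3·t). Durch Einsetzen von t = 2*pi/3: a(2*pi/3) = 0.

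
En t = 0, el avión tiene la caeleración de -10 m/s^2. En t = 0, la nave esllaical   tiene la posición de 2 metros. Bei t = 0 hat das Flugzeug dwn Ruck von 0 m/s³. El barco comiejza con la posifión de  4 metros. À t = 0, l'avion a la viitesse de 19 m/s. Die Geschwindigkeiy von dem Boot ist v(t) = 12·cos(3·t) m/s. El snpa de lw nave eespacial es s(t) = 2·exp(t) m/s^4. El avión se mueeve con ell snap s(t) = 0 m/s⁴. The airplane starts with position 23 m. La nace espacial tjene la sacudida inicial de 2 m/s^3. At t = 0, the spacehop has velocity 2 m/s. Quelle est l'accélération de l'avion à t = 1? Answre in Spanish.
Debemos encontrar la antiderivada de nuestra ecuación del snap s(t) = 0 2 veces. La integral del snap, con j(0) = 0, da la sacudida: j(t) = 0. Integrando la sacudida y usando la condición inicial a(0) = -10, obtenemos a(t) = -10. Usando a(t) = -10 y sustituyendo t = 1, encontramos a = -10.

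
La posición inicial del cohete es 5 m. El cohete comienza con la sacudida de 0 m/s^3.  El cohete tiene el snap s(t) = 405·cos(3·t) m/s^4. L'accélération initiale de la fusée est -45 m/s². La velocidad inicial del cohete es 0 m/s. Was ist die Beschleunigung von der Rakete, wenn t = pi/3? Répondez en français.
En partant du snap s(t) = 405·cos(3·t), nous prenons 2 primitives. L'intégrale du snap est le jerk. En utilisant j(0) = 0, nous obtenons j(t) = 135·sin(3·t). En intégrant le jerk et en utilisant la condition initiale a(0) = -45, nous obtenons a(t) = -45·cos(3·t). De l'équation de l'accélération a(t) = -45·cos(3·t), nous substituons t = pi/3 pour obtenir a = 45.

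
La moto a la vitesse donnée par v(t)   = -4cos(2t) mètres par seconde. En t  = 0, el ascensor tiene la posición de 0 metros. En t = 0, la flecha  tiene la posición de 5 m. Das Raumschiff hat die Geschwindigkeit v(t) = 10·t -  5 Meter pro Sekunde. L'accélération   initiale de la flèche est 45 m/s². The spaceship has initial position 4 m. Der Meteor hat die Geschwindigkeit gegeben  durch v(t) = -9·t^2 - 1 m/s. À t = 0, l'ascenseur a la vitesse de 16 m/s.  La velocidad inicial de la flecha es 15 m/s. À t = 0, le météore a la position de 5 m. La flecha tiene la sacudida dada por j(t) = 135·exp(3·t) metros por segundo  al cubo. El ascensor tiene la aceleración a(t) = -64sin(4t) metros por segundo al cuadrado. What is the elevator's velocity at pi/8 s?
To find the answer, we compute 1 integral of a(t) = -64·sin(4·t). Finding the antiderivative of a(t) and using v(0) = 16: v(t) = 16·cos(4·t). From the given velocity equation v(t) = 16·cos(4·t), we substitute t = pi/8 to get v = 0.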